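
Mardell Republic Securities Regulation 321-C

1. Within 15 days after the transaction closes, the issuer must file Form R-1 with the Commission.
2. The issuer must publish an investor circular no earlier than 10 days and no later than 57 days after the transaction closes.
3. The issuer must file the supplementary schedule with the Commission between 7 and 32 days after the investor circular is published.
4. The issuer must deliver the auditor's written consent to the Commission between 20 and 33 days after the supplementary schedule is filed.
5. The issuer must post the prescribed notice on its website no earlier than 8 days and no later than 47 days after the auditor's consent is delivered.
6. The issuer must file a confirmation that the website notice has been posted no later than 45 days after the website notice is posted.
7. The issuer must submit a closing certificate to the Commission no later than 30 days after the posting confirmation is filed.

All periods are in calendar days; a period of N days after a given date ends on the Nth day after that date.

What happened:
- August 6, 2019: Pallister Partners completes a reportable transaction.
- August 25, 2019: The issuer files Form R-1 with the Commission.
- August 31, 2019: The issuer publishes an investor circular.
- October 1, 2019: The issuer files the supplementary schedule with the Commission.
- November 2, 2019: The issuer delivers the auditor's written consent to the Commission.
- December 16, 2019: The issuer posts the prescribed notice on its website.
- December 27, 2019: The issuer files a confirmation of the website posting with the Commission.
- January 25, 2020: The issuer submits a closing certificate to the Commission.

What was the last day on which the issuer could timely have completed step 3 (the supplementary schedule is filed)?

Step 3 runs from August 31, 2019, when the investor circular is published. The window is 7–32 days after August 31, 2019; it closes on October 2, 2019.

October 2, 2019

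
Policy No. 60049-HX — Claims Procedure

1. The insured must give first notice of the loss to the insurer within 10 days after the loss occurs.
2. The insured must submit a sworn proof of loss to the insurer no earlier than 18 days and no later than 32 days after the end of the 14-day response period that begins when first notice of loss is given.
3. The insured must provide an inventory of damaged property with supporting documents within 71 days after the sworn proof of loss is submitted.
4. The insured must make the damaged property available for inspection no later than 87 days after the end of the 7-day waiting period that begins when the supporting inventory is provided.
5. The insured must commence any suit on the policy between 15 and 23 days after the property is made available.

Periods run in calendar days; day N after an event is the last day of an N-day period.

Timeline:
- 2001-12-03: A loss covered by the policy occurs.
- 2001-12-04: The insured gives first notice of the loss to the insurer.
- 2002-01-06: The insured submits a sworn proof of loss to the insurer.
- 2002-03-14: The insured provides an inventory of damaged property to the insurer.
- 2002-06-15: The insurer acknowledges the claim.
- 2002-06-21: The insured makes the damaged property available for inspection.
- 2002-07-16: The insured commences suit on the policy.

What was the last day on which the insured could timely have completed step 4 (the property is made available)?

The supporting inventory is provided on 2002-03-14; the 7-day waiting period therefore ends 2002-03-21, and step 4 runs from that date. 87 days after 2002-03-21 is 2002-06-16.

2002-06-16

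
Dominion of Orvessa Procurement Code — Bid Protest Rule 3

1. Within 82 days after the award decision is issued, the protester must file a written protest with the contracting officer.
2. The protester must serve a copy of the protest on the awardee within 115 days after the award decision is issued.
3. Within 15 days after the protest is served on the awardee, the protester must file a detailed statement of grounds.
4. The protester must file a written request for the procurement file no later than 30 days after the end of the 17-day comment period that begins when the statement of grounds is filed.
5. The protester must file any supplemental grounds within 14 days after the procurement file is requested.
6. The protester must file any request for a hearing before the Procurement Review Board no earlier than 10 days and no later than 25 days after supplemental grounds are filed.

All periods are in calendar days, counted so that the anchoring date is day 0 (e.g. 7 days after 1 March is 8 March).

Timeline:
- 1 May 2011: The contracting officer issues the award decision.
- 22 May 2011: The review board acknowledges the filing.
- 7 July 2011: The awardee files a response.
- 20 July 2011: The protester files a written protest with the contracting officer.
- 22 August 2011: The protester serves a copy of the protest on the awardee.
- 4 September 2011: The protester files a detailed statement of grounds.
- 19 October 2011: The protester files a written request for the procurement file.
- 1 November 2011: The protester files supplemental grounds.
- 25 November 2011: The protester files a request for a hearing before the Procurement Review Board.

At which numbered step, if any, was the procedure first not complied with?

Step 1: 82 days after 1 May 2011 (when the award decision is issued) is 22 July 2011; completed 20 July 2011, before the deadline.
Step 2: 115 days after 1 May 2011 (when the award decision is issued) is 24 August 2011; done 22 August 2011 — timely.
Step 3: 15 days after 22 August 2011 (when the protest is served on the awardee) is 6 September 2011; completed 4 September 2011, before the deadline.
Step 4: 30 days after 21 September 2011 (end of the 17-day comment period, which began when the statement of grounds is filed on 4 September 2011) is 21 October 2011; done 19 October 2011 — timely.
Step 5: 14 days after 19 October 2011 (when the procurement file is requested) is 2 November 2011; 1 November 2011 is within that limit.
Step 6: the window is 10–25 days after 1 November 2011 (when supplemental grounds are filed), so 11 November 2011 through 26 November 2011; done 25 November 2011 — within the window.

None — every step was satisfied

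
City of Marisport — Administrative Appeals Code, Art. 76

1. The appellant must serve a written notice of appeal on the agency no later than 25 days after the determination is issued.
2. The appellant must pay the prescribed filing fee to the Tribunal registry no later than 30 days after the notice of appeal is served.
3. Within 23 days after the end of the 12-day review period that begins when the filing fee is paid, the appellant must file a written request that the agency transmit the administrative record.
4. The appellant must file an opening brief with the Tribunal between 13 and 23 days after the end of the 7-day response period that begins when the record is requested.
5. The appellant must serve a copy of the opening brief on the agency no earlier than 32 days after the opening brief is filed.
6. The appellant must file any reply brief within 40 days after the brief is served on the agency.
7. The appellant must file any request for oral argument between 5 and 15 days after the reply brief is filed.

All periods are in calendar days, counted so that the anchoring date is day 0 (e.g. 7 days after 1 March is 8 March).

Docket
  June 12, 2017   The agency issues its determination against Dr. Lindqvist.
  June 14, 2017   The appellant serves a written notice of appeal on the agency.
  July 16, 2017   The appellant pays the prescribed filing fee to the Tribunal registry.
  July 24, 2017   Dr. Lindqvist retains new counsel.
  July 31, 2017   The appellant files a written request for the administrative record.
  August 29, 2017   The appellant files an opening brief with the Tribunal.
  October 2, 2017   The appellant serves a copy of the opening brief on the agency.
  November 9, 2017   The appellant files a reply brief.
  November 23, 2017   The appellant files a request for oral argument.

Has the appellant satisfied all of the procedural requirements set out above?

No

Step 1 — counting 25 days from June 12, 2017 (when the determination is issued) gives a deadline of July 7, 2017; completed June 14, 2017, before the deadline.
Step 2 — counting 30 days from June 14, 2017 (when the notice of appeal is served) gives a deadline of July 14, 2017; done July 16, 2017 — 2 days late.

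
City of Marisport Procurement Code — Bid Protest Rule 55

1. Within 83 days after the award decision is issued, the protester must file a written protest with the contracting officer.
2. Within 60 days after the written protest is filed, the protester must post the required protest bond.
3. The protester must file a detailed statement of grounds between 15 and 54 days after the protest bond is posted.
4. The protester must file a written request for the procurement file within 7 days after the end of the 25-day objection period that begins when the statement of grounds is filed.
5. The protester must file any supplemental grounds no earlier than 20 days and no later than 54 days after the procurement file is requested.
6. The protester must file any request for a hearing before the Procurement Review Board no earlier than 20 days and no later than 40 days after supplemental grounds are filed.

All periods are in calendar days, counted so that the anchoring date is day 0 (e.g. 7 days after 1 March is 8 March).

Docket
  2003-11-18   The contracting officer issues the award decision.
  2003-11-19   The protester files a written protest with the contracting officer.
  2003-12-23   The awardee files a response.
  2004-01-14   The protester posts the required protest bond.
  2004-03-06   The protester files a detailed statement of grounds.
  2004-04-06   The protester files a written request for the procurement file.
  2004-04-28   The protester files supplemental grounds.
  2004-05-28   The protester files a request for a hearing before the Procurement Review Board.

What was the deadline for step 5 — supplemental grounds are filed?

Step 5 runs from 2004-04-06, when the procurement file is requested. The window is 20–54 days after 2004-04-06; it closes on 2004-05-30.

2004-05-30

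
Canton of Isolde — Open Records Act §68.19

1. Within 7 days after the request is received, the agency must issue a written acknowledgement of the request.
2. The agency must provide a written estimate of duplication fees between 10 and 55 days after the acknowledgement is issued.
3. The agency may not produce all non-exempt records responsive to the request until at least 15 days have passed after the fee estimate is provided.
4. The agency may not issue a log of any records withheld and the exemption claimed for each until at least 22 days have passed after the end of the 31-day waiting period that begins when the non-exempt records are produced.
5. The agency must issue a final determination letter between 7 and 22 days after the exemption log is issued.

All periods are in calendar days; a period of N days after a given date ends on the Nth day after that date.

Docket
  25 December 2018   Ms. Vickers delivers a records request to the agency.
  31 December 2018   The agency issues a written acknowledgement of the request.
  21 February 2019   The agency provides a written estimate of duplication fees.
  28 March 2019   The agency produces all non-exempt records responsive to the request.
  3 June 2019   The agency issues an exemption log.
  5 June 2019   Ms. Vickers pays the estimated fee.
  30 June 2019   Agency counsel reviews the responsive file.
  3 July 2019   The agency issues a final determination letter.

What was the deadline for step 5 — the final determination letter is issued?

Step 5 runs from 3 June 2019, when the exemption log is issued. The window is 7–22 days after 3 June 2019; it closes on 25 June 2019.

25 June 2019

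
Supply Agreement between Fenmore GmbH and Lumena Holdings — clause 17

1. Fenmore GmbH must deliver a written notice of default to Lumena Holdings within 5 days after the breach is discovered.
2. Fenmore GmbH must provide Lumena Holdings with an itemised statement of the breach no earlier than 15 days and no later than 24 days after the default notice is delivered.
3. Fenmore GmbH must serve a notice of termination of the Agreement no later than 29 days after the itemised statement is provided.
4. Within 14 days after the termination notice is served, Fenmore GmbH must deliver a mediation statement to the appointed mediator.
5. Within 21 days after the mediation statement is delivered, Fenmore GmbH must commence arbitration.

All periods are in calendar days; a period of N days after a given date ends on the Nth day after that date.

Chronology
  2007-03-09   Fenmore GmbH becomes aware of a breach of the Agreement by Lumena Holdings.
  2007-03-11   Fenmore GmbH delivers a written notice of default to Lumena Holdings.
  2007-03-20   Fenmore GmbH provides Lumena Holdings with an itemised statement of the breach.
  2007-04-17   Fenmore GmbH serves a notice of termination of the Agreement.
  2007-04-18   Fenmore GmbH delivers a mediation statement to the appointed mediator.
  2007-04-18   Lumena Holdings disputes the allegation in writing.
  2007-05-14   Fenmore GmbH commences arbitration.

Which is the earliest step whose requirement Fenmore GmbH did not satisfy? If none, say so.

(1) due by 2007-03-09 + 5 days = 2007-03-14; 2007-03-11 is within that limit.
(2) the permitted window runs from 2007-03-11 + 15 = 2007-03-26 to 2007-03-11 + 24 = 2007-04-04; done 2007-03-20 — 6 days before the window opened.

Step 2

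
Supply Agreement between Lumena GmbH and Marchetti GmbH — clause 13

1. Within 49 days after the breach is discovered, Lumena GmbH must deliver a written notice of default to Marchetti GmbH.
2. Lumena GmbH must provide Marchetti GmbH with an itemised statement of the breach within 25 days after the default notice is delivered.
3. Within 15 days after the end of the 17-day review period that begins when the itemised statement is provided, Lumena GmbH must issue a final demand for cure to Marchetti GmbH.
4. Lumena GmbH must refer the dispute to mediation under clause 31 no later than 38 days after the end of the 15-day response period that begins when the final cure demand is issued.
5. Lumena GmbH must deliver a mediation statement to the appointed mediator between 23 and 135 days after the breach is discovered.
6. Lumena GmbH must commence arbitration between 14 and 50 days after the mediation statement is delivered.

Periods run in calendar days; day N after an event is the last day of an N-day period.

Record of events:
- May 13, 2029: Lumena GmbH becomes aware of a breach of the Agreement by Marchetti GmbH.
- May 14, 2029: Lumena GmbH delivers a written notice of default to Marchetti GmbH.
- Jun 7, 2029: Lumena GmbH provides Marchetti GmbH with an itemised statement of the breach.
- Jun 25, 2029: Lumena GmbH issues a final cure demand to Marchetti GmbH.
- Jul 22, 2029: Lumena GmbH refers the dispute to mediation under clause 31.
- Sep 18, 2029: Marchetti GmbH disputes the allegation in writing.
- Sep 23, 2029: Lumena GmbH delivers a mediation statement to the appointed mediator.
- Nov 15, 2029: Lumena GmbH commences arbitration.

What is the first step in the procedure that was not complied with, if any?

Step 6

Step 1: 49 days after May 13, 2029 (when the breach is discovered) is Jul 1, 2029; completed May 14, 2029, before the deadline.
Step 2: 25 days after May 14, 2029 (when the default notice is delivered) is Jun 8, 2029; done Jun 7, 2029 — timely.
Step 3: 15 days after Jun 24, 2029 (end of the 17-day review period, which began when the itemised statement is provided on Jun 7, 2029) is Jul 9, 2029; completed Jun 25, 2029, before the deadline.
Step 4: 38 days after Jul 10, 2029 (end of the 15-day response period, which began when the final cure demand is issued on Jun 25, 2029) is Aug 17, 2029; Jul 22, 2029 is within that limit.
Step 5: the window is 23–135 days after May 13, 2029 (when the breach is discovered), so Jun 5, 2029 through Sep 25, 2029; done Sep 23, 2029 — within the window.
Step 6: the window is 14–50 days after Sep 23, 2029 (when the mediation statement is delivered), so Oct 7, 2029 through Nov 12, 2029; done Nov 15, 2029 — 3 days after the window closed.
No need to go further; step 6 was not satisfied.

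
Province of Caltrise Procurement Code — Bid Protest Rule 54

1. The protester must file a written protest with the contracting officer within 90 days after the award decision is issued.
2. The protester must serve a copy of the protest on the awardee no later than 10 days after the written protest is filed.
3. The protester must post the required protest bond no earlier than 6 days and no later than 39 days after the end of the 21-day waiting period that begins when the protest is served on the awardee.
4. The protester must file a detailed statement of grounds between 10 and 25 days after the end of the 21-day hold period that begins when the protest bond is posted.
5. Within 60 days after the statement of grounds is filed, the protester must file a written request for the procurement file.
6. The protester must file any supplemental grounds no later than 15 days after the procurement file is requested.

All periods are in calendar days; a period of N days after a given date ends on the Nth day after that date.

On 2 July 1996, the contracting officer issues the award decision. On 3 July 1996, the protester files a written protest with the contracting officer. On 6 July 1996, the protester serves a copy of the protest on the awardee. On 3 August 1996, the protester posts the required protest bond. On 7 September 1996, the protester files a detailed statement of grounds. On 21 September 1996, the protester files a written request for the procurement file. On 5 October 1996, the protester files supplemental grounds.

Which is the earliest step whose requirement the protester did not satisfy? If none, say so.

None — every step was satisfied

(1) due by 2 July 1996 + 90 days = 30 September 1996; completed 3 July 1996, before the deadline.
(2) due by 3 July 1996 + 10 days = 13 July 1996; done 6 July 1996 — timely.
(3) the permitted window runs from 27 July 1996 + 6 = 2 August 1996 to 27 July 1996 + 39 = 4 September 1996; 3 August 1996 falls inside that range.
(4) the permitted window runs from 24 August 1996 + 10 = 3 September 1996 to 24 August 1996 + 25 = 18 September 1996; done 7 September 1996 — within the window.
(5) due by 7 September 1996 + 60 days = 6 November 1996; completed 21 September 1996, before the deadline.
(6) due by 21 September 1996 + 15 days = 6 October 1996; 5 October 1996 is within that limit.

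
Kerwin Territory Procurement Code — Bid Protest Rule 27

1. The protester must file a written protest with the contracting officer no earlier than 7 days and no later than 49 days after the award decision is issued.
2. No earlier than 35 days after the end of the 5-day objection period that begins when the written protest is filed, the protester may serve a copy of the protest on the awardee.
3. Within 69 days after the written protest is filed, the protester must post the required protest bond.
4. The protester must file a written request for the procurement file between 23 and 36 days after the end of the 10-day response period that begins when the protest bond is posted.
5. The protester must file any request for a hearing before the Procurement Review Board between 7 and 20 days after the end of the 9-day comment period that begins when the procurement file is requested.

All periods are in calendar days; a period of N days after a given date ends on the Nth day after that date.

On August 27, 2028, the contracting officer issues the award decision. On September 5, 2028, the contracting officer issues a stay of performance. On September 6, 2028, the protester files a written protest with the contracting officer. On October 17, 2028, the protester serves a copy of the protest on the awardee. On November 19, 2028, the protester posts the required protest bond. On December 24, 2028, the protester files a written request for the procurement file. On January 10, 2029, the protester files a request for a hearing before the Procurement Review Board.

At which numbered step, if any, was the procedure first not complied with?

Step 1: the window is 7–49 days after August 27, 2028 (when the award decision is issued), so September 3, 2028 through October 15, 2028; September 6, 2028 falls inside that range.
Step 2: the earliest permitted date is 35 days after September 11, 2028 (end of the 5-day objection period, which began when the written protest is filed on September 6, 2028), i.e. October 16, 2028; done October 17, 2028 — permitted.
Step 3: 69 days after September 6, 2028 (when the written protest is filed) is November 14, 2028; November 19, 2028 misses that deadline by 5 days.

Step 3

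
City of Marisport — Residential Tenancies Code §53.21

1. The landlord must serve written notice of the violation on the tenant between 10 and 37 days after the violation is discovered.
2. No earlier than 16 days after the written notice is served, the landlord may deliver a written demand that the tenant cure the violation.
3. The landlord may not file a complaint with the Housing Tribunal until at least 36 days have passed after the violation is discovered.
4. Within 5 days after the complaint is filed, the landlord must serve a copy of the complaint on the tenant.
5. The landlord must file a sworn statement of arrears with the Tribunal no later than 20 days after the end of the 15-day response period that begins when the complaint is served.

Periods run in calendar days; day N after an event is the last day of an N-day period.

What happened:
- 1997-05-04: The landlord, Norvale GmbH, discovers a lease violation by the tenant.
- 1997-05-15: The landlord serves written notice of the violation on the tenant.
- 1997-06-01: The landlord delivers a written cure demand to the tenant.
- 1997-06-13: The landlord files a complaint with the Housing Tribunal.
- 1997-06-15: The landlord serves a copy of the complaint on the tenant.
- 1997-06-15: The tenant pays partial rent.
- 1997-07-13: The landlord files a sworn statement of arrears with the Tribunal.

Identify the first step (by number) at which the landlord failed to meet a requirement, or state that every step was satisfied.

Step 1: the window is 10–37 days after 1997-05-04 (when the violation is discovered), so 1997-05-14 through 1997-06-10; done 1997-05-15, which is between those dates.
Step 2: the earliest permitted date is 16 days after 1997-05-15 (when the written notice is served), i.e. 1997-05-31; done 1997-06-01, after the minimum wait.
Step 3: the earliest permitted date is 36 days after 1997-05-04 (when the violation is discovered), i.e. 1997-06-09; done 1997-06-13 — permitted.
Step 4: 5 days after 1997-06-13 (when the complaint is filed) is 1997-06-18; done 1997-06-15 — timely.
Step 5: 20 days after 1997-06-30 (end of the 15-day response period, which began when the complaint is served on 1997-06-15) is 1997-07-20; 1997-07-13 is within that limit.

None — every step was satisfied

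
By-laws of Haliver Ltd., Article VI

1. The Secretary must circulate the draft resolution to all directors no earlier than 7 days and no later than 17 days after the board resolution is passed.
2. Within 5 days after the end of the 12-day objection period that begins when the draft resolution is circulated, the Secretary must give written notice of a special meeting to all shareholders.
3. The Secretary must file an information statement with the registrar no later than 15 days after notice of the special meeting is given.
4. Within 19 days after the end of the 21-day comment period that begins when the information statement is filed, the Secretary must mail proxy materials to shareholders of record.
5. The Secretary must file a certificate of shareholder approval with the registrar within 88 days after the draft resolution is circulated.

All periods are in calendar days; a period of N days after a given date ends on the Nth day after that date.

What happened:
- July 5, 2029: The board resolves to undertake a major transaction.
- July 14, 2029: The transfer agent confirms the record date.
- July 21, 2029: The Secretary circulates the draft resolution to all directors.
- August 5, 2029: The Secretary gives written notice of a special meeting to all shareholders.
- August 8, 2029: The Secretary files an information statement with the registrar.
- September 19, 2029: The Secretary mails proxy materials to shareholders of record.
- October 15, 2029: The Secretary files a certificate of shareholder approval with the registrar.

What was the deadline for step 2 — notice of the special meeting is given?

August 7, 2029

The draft resolution is circulated on July 21, 2029; the 12-day objection period therefore ends August 2, 2029, and step 2 runs from that date. 5 days after August 2, 2029 is August 7, 2029.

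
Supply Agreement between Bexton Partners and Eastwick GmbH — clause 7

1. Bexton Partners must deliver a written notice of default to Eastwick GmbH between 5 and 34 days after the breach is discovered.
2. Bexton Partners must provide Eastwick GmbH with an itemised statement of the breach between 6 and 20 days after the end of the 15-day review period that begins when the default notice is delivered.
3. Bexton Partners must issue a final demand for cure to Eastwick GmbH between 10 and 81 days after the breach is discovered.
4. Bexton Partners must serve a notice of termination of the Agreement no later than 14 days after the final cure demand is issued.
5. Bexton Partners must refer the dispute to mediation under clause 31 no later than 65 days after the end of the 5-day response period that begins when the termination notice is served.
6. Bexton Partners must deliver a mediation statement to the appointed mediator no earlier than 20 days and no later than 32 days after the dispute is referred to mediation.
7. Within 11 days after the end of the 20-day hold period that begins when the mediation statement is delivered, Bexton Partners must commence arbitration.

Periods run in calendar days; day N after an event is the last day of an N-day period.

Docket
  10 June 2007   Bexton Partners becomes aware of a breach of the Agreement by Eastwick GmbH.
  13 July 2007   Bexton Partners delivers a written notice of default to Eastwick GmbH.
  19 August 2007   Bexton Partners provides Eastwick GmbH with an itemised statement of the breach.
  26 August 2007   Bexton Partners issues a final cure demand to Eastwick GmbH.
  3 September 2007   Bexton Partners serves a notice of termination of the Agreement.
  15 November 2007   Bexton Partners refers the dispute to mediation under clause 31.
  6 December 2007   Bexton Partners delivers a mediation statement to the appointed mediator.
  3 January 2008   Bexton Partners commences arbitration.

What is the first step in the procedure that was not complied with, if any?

Step 1 — 5 and 34 days from 10 June 2007 (when the breach is discovered) are 15 June 2007 and 14 July 2007 respectively; done 13 July 2007 — within the window.
Step 2 — 6 and 20 days from 28 July 2007 (end of the 15-day review period, which began when the default notice is delivered on 13 July 2007) are 3 August 2007 and 17 August 2007 respectively; done 19 August 2007 — 2 days after the window closed.

Step 2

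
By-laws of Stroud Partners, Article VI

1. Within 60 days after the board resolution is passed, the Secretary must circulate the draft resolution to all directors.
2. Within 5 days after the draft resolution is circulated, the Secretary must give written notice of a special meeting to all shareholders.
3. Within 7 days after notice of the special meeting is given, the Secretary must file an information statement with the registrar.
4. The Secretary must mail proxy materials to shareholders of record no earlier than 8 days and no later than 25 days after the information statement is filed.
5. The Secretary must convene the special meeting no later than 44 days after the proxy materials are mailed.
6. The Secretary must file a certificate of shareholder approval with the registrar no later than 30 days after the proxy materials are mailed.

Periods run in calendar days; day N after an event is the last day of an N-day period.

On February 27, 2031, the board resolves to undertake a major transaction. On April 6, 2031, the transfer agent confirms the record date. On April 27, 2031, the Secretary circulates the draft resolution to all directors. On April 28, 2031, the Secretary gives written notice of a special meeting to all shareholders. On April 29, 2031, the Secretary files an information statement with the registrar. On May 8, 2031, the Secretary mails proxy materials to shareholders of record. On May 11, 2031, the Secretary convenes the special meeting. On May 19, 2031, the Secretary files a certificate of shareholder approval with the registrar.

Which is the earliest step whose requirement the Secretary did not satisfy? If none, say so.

None — every step was satisfied

Step 1 — counting 60 days from February 27, 2031 (when the board resolution is passed) gives a deadline of April 28, 2031; April 27, 2031 is within that limit.
Step 2 — counting 5 days from April 27, 2031 (when the draft resolution is circulated) gives a deadline of May 2, 2031; completed April 28, 2031, before the deadline.
Step 3 — counting 7 days from April 28, 2031 (when notice of the special meeting is given) gives a deadline of May 5, 2031; April 29, 2031 is within that limit.
Step 4 — 8 and 25 days from April 29, 2031 (when the information statement is filed) are May 7, 2031 and May 24, 2031 respectively; done May 8, 2031, which is between those dates.
Step 5 — counting 44 days from May 8, 2031 (when the proxy materials are mailed) gives a deadline of June 21, 2031; done May 11, 2031 — timely.
Step 6 — counting 30 days from May 8, 2031 (when the proxy materials are mailed) gives a deadline of June 7, 2031; done May 19, 2031 — timely.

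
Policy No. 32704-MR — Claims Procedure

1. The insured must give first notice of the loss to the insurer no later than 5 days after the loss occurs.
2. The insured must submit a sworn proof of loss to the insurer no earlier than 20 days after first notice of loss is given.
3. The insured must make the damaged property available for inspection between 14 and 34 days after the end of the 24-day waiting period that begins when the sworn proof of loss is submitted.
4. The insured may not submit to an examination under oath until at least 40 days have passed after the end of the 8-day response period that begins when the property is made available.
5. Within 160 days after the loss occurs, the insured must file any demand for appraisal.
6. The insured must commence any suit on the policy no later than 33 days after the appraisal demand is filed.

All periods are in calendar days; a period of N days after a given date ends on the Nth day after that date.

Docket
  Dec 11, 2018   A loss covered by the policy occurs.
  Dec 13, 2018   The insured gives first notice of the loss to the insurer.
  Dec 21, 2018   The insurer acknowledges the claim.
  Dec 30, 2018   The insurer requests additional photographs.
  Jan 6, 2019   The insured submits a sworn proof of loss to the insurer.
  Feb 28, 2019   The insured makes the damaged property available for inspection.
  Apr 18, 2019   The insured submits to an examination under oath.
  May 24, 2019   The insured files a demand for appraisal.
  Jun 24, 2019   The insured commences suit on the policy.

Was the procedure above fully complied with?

No

(1) due by Dec 11, 2018 + 5 days = Dec 16, 2018; Dec 13, 2018 is within that limit.
(2) permitted from Dec 13, 2018 + 20 days = Jan 2, 2019 onward; Jan 6, 2019 is on or after that date.
(3) the permitted window runs from Jan 30, 2019 + 14 = Feb 13, 2019 to Jan 30, 2019 + 34 = Mar 5, 2019; done Feb 28, 2019 — within the window.
(4) permitted from Mar 8, 2019 + 40 days = Apr 17, 2019 onward; done Apr 18, 2019, after the minimum wait.
(5) due by Dec 11, 2018 + 160 days = May 20, 2019; May 24, 2019 misses that deadline by 4 days.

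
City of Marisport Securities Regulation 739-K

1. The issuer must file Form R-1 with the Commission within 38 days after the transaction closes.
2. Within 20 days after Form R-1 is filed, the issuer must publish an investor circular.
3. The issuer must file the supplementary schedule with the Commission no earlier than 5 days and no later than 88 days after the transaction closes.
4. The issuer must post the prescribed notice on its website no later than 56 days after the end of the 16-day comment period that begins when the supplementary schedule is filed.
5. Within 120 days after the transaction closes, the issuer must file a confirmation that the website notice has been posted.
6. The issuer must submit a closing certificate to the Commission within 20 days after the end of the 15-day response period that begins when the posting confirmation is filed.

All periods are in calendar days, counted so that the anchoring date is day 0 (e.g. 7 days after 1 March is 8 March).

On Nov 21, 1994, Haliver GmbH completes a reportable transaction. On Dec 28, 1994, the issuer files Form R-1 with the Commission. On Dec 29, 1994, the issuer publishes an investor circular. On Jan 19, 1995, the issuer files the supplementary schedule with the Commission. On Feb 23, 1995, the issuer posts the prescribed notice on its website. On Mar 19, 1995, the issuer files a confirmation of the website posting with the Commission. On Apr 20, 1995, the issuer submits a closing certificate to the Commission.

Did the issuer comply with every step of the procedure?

Yes

(1) due by Nov 21, 1994 + 38 days = Dec 29, 1994; done Dec 28, 1994 — timely.
(2) due by Dec 28, 1994 + 20 days = Jan 17, 1995; Dec 29, 1994 is within that limit.
(3) the permitted window runs from Nov 21, 1994 + 5 = Nov 26, 1994 to Nov 21, 1994 + 88 = Feb 17, 1995; done Jan 19, 1995, which is between those dates.
(4) due by Feb 4, 1995 + 56 days = Apr 1, 1995; Feb 23, 1995 is within that limit.
(5) due by Nov 21, 1994 + 120 days = Mar 21, 1995; done Mar 19, 1995 — timely.
(6) due by Apr 3, 1995 + 20 days = Apr 23, 1995; Apr 20, 1995 is within that limit.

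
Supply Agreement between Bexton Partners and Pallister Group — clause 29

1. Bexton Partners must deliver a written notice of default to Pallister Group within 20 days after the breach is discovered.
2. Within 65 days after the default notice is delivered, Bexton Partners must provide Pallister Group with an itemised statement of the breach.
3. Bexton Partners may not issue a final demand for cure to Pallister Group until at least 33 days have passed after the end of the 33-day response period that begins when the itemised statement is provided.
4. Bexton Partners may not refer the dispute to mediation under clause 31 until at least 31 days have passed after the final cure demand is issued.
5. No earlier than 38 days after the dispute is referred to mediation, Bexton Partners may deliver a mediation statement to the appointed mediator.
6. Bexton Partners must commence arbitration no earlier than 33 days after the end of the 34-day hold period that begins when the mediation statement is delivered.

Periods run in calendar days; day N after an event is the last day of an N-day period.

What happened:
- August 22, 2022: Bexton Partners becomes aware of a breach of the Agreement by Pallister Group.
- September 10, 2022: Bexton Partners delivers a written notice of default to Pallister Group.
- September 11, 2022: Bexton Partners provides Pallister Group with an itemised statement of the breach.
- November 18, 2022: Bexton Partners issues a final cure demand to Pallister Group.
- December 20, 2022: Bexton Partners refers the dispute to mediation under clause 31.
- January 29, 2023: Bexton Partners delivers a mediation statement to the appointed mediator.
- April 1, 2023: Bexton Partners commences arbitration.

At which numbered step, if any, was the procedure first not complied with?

Step 6

Step 1 — counting 20 days from August 22, 2022 (when the breach is discovered) gives a deadline of September 11, 2022; completed September 10, 2022, before the deadline.
Step 2 — counting 65 days from September 10, 2022 (when the default notice is delivered) gives a deadline of November 14, 2022; completed September 11, 2022, before the deadline.
Step 3 — must wait 33 days from October 14, 2022 (end of the 33-day response period, which began when the itemised statement is provided on September 11, 2022), so not before November 16, 2022; done November 18, 2022 — permitted.
Step 4 — must wait 31 days from November 18, 2022 (when the final cure demand is issued), so not before December 19, 2022; done December 20, 2022 — permitted.
Step 5 — must wait 38 days from December 20, 2022 (when the dispute is referred to mediation), so not before January 27, 2023; done January 29, 2023 — permitted.
Step 6 — must wait 33 days from March 4, 2023 (end of the 34-day hold period, which began when the mediation statement is delivered on January 29, 2023), so not before April 6, 2023; April 1, 2023 is 5 days before the earliest permitted date.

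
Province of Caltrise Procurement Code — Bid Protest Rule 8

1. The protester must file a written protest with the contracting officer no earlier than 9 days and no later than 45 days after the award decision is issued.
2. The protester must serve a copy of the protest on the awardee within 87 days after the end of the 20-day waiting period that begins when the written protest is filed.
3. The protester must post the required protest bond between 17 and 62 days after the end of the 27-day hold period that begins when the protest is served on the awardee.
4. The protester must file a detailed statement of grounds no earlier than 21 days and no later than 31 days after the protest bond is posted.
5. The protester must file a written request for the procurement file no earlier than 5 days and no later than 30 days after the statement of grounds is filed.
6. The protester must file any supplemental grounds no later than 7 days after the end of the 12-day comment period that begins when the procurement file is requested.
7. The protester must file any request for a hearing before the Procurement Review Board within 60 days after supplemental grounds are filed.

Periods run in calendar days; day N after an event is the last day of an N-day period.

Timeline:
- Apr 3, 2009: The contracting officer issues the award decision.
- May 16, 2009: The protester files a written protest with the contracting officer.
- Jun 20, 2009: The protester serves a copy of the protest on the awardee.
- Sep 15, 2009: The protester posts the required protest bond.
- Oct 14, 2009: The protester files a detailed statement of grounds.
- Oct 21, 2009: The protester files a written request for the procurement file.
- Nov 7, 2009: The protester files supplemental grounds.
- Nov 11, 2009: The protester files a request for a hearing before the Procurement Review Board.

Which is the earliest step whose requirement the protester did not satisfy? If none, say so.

(1) the permitted window runs from Apr 3, 2009 + 9 = Apr 12, 2009 to Apr 3, 2009 + 45 = May 18, 2009; done May 16, 2009, which is between those dates.
(2) due by Jun 5, 2009 + 87 days = Aug 31, 2009; completed Jun 20, 2009, before the deadline.
(3) the permitted window runs from Jul 17, 2009 + 17 = Aug 3, 2009 to Jul 17, 2009 + 62 = Sep 17, 2009; done Sep 15, 2009 — within the window.
(4) the permitted window runs from Sep 15, 2009 + 21 = Oct 6, 2009 to Sep 15, 2009 + 31 = Oct 16, 2009; Oct 14, 2009 falls inside that range.
(5) the permitted window runs from Oct 14, 2009 + 5 = Oct 19, 2009 to Oct 14, 2009 + 30 = Nov 13, 2009; done Oct 21, 2009 — within the window.
(6) due by Nov 2, 2009 + 7 days = Nov 9, 2009; Nov 7, 2009 is within that limit.
(7) due by Nov 7, 2009 + 60 days = Jan 6, 2010; completed Nov 11, 2009, before the deadline.

None — every step was satisfied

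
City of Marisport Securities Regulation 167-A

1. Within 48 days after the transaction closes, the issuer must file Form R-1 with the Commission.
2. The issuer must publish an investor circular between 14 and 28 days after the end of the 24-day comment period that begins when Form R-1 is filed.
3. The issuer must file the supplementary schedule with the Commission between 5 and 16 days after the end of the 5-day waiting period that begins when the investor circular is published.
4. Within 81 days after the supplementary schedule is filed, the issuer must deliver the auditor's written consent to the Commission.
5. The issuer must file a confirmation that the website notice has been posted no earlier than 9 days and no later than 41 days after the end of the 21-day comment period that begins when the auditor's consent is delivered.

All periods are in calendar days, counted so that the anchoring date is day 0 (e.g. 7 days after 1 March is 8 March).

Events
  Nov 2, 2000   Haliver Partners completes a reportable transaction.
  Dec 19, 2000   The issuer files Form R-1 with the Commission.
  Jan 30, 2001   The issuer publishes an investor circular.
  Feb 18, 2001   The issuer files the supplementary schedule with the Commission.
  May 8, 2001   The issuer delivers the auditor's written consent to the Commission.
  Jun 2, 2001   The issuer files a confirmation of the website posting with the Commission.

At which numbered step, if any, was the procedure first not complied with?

Step 1 — counting 48 days from Nov 2, 2000 (when the transaction closes) gives a deadline of Dec 20, 2000; done Dec 19, 2000 — timely.
Step 2 — 14 and 28 days from Jan 12, 2001 (end of the 24-day comment period, which began when Form R-1 is filed on Dec 19, 2000) are Jan 26, 2001 and Feb 9, 2001 respectively; done Jan 30, 2001, which is between those dates.
Step 3 — 5 and 16 days from Feb 4, 2001 (end of the 5-day waiting period, which began when the investor circular is published on Jan 30, 2001) are Feb 9, 2001 and Feb 20, 2001 respectively; done Feb 18, 2001 — within the window.
Step 4 — counting 81 days from Feb 18, 2001 (when the supplementary schedule is filed) gives a deadline of May 10, 2001; done May 8, 2001 — timely.
Step 5 — 9 and 41 days from May 29, 2001 (end of the 21-day comment period, which began when the auditor's consent is delivered on May 8, 2001) are Jun 7, 2001 and Jul 9, 2001 respectively; done Jun 2, 2001 — 5 days before the window opened.
Later steps need not be reached.

Step 5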